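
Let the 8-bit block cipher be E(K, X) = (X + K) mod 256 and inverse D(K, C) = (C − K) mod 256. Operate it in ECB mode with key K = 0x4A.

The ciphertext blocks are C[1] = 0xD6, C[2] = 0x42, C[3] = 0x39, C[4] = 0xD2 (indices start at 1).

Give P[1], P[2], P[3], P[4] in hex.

P[1] = 0x8C, P[2] = 0xF8, P[3] = 0xEF, P[4] = 0x88

ECB decryption: P_i = D(K, C_i).
P[1]: D(K, 0xD6) = 0x8C.
P[2]: D(K, 0x42) = 0xF8.
P[3]: D(K, 0x39) = 0xEF.
P[4]: D(K, 0xD2) = 0x88.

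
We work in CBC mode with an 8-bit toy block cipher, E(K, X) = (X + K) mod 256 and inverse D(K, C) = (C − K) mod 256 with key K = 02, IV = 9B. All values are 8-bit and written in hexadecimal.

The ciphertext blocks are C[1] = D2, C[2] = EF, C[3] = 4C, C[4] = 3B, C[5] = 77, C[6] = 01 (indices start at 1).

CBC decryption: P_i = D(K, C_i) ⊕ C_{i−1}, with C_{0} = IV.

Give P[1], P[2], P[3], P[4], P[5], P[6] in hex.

P[1]: D(K, D2) = D0; D0 ⊕ 9B = 4B.
P[2]: D(K, EF) = ED; ED ⊕ D2 = 3F.
P[3]: D(K, 4C) = 4A; 4A ⊕ EF = A5.
P[4]: D(K, 3B) = 39; 39 ⊕ 4C = 75.
P[5]: D(K, 77) = 75; 75 ⊕ 3B = 4E.
P[6]: D(K, 01) = FF; FF ⊕ 77 = 88.

P[1] = 4B, P[2] = 3F, P[3] = A5, P[4] = 75, P[5] = 4E, P[6] = 88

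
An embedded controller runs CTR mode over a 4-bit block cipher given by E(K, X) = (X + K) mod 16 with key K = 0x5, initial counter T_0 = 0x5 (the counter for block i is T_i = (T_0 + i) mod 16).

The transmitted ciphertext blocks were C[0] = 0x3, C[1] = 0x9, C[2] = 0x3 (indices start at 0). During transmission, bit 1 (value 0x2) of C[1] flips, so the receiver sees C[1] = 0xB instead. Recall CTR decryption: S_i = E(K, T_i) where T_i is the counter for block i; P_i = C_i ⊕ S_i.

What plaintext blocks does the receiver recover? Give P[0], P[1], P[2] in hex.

Only C[1] changed, to 0xB. In CTR, a change in C_i flips the same bit in P_i only; the keystream is unaffected. Decrypting the received ciphertext:
P[0]: T = 0x5, S = E(K, T) = 0xA; 0x3 ⊕ 0xA = 0x9.
P[1]: T = 0x6, S = E(K, T) = 0xB; 0xB ⊕ 0xB = 0x0.
P[2]: T = 0x7, S = E(K, T) = 0xC; 0x3 ⊕ 0xC = 0xF.
Blocks that differ from the original plaintext: P[1].

P[0] = 0x9, P[1] = 0x0, P[2] = 0xF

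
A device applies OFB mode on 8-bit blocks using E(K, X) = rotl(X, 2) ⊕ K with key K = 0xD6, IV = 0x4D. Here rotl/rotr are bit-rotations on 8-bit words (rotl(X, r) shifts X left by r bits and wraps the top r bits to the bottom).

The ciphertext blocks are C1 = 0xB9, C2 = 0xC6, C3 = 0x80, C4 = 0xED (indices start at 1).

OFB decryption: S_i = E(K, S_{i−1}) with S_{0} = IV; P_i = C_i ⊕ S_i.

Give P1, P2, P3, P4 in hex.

P1: S = E(K, 0x4D) = 0xE3; 0xB9 ⊕ 0xE3 = 0x5A.
P2: S = E(K, 0xE3) = 0x59; 0xC6 ⊕ 0x59 = 0x9F.
P3: S = E(K, 0x59) = 0xB3; 0x80 ⊕ 0xB3 = 0x33.
P4: S = E(K, 0xB3) = 0x18; 0xED ⊕ 0x18 = 0xF5.

P1 = 0x5A, P2 = 0x9F, P3 = 0x33, P4 = 0xF5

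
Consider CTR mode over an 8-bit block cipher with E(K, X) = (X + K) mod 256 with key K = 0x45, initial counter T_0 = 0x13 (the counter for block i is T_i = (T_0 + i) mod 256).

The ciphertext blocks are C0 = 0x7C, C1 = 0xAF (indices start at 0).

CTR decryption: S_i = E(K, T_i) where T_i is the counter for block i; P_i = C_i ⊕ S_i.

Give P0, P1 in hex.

P0 = 0x24, P1 = 0xF6

P0: T = 0x13, S = E(K, T) = 0x58; 0x7C ⊕ 0x58 = 0x24.
P1: T = 0x14, S = E(K, T) = 0x59; 0xAF ⊕ 0x59 = 0xF6.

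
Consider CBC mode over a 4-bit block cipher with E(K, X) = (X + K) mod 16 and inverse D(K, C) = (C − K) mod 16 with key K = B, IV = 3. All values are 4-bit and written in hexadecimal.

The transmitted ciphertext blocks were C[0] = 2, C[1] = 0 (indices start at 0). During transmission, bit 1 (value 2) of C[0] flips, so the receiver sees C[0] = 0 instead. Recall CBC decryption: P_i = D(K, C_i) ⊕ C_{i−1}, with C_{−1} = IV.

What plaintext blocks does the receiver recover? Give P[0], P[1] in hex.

P[0] = 6, P[1] = 5

Only C[0] changed, to 0. In CBC, a change in C_i garbles P_i and flips the same bit in P_{i+1}. Decrypting the received ciphertext:
P[0]: D(K, 0) = 5; 5 ⊕ 3 = 6.
P[1]: D(K, 0) = 5; 5 ⊕ 0 = 5.
Blocks that differ from the original plaintext: P[0], P[1].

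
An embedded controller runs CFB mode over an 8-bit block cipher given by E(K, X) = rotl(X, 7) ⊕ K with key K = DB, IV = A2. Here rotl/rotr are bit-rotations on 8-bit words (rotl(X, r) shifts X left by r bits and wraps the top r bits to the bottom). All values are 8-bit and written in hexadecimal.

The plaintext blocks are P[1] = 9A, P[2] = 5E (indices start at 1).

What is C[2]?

C[2] = 8D

CFB encryption: C_i = P_i ⊕ E(K, C_{i−1}), with C_{0} = IV.
C[1]: E(K, A2) = 8A; 9A ⊕ 8A = 10.
C[2]: E(K, 10) = D3; 5E ⊕ D3 = 8D.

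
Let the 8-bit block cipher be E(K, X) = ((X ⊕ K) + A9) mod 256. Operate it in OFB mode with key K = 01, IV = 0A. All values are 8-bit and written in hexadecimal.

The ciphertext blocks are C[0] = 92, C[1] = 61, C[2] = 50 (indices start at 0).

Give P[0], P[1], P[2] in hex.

P[0] = 26, P[1] = 3F, P[2] = 58

OFB decryption: S_i = E(K, S_{i−1}) with S_{−1} = IV; P_i = C_i ⊕ S_i.
P[0]: S = E(K, 0A) = B4; 92 ⊕ B4 = 26.
P[1]: S = E(K, B4) = 5E; 61 ⊕ 5E = 3F.
P[2]: S = E(K, 5E) = 08; 50 ⊕ 08 = 58.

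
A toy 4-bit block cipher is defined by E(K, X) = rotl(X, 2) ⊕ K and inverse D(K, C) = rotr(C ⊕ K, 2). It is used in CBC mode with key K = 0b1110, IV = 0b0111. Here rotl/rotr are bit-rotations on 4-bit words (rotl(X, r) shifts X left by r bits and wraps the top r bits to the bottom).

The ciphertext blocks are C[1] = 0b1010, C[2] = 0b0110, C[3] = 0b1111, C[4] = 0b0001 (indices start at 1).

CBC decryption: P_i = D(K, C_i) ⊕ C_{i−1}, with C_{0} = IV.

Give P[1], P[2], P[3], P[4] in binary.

P[1]: D(K, 0b1010) = 0b0001; 0b0001 ⊕ 0b0111 = 0b0110.
P[2]: D(K, 0b0110) = 0b0010; 0b0010 ⊕ 0b1010 = 0b1000.
P[3]: D(K, 0b1111) = 0b0100; 0b0100 ⊕ 0b0110 = 0b0010.
P[4]: D(K, 0b0001) = 0b1111; 0b1111 ⊕ 0b1111 = 0b0000.

P[1] = 0b0110, P[2] = 0b1000, P[3] = 0b0010, P[4] = 0b0000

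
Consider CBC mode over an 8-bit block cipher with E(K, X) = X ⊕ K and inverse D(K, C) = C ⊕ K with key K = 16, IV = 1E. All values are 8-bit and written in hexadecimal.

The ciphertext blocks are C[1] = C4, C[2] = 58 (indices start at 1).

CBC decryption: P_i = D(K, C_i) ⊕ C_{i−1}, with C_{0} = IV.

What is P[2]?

P[2] = 8A

P[2]: D(K, 58) = 4E; 4E ⊕ C4 = 8A.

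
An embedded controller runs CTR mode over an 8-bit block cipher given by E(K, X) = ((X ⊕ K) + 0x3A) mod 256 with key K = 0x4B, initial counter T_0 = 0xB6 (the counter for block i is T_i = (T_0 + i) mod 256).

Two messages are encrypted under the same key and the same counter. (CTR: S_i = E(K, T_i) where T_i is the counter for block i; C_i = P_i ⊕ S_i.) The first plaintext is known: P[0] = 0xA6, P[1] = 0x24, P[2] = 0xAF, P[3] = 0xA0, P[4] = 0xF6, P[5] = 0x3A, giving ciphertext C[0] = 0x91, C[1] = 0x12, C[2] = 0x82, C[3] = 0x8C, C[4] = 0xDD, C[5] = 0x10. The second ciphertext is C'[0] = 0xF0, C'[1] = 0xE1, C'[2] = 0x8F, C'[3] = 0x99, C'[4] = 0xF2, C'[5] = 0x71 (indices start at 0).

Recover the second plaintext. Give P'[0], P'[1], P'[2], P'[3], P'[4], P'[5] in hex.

In CTR with a reused counter, both messages share the same keystream S_i, so C_i ⊕ C'_i = P_i ⊕ P'_i and thus P'_i = P_i ⊕ C_i ⊕ C'_i.
P'[0]: 0xA6 ⊕ 0x91 ⊕ 0xF0 = 0xC7.
P'[1]: 0x24 ⊕ 0x12 ⊕ 0xE1 = 0xD7.
P'[2]: 0xAF ⊕ 0x82 ⊕ 0x8F = 0xA2.
P'[3]: 0xA0 ⊕ 0x8C ⊕ 0x99 = 0xB5.
P'[4]: 0xF6 ⊕ 0xDD ⊕ 0xF2 = 0xD9.
P'[5]: 0x3A ⊕ 0x10 ⊕ 0x71 = 0x5B.

P'[0] = 0xC7, P'[1] = 0xD7, P'[2] = 0xA2, P'[3] = 0xB5, P'[4] = 0xD9, P'[5] = 0x5B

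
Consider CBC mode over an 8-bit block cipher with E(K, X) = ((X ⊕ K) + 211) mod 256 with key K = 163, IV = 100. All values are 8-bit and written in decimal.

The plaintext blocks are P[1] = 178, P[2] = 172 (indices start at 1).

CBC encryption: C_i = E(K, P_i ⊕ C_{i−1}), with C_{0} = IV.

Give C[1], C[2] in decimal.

C[1] = 72, C[2] = 26

C[1]: P[1] ⊕ 100 = 214; E(K, 214) = 72.
C[2]: P[2] ⊕ 72 = 228; E(K, 228) = 26.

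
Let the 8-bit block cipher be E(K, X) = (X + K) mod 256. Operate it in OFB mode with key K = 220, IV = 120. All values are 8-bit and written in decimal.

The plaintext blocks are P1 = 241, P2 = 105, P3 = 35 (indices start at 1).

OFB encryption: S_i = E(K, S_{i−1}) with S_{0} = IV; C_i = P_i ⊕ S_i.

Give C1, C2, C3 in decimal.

C1 = 165, C2 = 89, C3 = 47

C1: S = E(K, 120) = 84; 241 ⊕ 84 = 165.
C2: S = E(K, 84) = 48; 105 ⊕ 48 = 89.
C3: S = E(K, 48) = 12; 35 ⊕ 12 = 47.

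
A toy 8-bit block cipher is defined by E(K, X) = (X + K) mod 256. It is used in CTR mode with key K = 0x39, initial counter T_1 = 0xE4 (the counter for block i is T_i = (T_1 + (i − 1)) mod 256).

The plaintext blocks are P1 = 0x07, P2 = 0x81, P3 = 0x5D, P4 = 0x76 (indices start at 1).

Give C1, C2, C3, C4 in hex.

CTR encryption: S_i = E(K, T_i) where T_i is the counter for block i; C_i = P_i ⊕ S_i.
C1: T = 0xE4, S = E(K, T) = 0x1D; 0x07 ⊕ 0x1D = 0x1A.
C2: T = 0xE5, S = E(K, T) = 0x1E; 0x81 ⊕ 0x1E = 0x9F.
C3: T = 0xE6, S = E(K, T) = 0x1F; 0x5D ⊕ 0x1F = 0x42.
C4: T = 0xE7, S = E(K, T) = 0x20; 0x76 ⊕ 0x20 = 0x56.

C1 = 0x1A, C2 = 0x9F, C3 = 0x42, C4 = 0x56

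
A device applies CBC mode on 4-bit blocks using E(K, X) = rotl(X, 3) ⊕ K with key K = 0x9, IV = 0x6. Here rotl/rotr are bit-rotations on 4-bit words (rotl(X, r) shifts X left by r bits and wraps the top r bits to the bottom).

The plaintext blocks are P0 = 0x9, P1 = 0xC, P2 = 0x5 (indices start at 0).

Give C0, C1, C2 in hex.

C0 = 0x6, C1 = 0xC, C2 = 0x5

CBC encryption: C_i = E(K, P_i ⊕ C_{i−1}), with C_{−1} = IV.
C0: P0 ⊕ 0x6 = 0xF; E(K, 0xF) = 0x6.
C1: P1 ⊕ 0x6 = 0xA; E(K, 0xA) = 0xC.
C2: P2 ⊕ 0xC = 0x9; E(K, 0x9) = 0x5.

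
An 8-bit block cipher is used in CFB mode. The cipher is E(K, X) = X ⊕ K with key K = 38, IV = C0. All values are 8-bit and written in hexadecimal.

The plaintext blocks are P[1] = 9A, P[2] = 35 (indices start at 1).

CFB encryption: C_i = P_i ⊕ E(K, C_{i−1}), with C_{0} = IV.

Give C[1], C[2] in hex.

C[1]: E(K, C0) = F8; 9A ⊕ F8 = 62.
C[2]: E(K, 62) = 5A; 35 ⊕ 5A = 6F.

C[1] = 62, C[2] = 6F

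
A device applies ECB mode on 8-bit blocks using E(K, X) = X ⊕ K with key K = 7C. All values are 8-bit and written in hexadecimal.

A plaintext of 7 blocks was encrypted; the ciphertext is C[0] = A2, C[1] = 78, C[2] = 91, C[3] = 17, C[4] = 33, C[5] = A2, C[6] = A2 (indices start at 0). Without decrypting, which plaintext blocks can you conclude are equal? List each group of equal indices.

P[0] = P[5] = P[6]

ECB encrypts each block independently with the same key, so equal ciphertext blocks imply equal plaintext blocks.
C[0] = C[5] = C[6] = A2, so P[0] = P[5] = P[6].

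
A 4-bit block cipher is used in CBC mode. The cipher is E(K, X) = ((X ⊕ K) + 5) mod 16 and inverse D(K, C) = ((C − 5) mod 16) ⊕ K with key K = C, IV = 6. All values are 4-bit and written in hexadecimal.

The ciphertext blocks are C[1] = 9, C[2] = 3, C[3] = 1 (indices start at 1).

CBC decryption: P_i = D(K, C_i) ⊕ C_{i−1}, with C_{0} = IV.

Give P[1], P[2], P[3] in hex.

P[1]: D(K, 9) = 8; 8 ⊕ 6 = E.
P[2]: D(K, 3) = 2; 2 ⊕ 9 = B.
P[3]: D(K, 1) = 0; 0 ⊕ 3 = 3.

P[1] = E, P[2] = B, P[3] = 3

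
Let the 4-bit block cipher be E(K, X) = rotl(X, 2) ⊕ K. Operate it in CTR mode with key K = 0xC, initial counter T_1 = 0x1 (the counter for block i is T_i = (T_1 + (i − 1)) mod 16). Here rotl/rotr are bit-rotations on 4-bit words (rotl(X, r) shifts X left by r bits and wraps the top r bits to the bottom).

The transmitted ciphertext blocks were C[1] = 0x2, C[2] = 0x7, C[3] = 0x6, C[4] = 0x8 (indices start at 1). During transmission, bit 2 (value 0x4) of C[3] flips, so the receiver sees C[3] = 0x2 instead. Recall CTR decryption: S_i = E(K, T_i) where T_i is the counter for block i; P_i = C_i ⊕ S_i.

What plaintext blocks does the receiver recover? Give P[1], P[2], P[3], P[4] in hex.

P[1] = 0xA, P[2] = 0x3, P[3] = 0x2, P[4] = 0x5

Only C[3] changed, to 0x2. In CTR, a change in C_i flips the same bit in P_i only; the keystream is unaffected. Decrypting the received ciphertext:
P[1]: T = 0x1, S = E(K, T) = 0x8; 0x2 ⊕ 0x8 = 0xA.
P[2]: T = 0x2, S = E(K, T) = 0x4; 0x7 ⊕ 0x4 = 0x3.
P[3]: T = 0x3, S = E(K, T) = 0x0; 0x2 ⊕ 0x0 = 0x2.
P[4]: T = 0x4, S = E(K, T) = 0xD; 0x8 ⊕ 0xD = 0x5.
Blocks that differ from the original plaintext: P[3].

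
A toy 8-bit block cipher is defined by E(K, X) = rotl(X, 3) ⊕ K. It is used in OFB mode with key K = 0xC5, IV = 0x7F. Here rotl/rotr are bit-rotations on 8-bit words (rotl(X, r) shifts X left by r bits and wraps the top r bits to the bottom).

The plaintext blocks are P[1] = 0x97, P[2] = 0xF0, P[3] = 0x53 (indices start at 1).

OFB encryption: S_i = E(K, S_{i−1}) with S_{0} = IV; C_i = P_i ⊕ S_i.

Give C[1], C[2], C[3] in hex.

C[1]: S = E(K, 0x7F) = 0x3E; 0x97 ⊕ 0x3E = 0xA9.
C[2]: S = E(K, 0x3E) = 0x34; 0xF0 ⊕ 0x34 = 0xC4.
C[3]: S = E(K, 0x34) = 0x64; 0x53 ⊕ 0x64 = 0x37.

C[1] = 0xA9, C[2] = 0xC4, C[3] = 0x37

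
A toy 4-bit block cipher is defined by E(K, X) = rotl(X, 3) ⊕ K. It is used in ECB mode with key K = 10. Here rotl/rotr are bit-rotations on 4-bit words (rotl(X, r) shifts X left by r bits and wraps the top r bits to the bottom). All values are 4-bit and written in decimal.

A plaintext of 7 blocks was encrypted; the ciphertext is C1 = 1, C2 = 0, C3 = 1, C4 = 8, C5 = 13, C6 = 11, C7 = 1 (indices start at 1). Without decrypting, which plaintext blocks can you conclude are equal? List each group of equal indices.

P1 = P3 = P7

ECB encrypts each block independently with the same key, so equal ciphertext blocks imply equal plaintext blocks.
C1 = C3 = C7 = 1, so P1 = P3 = P7.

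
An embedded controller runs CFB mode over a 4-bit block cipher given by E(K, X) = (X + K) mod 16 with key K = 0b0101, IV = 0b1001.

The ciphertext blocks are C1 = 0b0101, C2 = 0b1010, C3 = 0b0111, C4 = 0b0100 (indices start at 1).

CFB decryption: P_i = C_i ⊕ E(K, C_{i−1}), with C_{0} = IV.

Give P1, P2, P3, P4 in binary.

P1: E(K, 0b1001) = 0b1110; 0b0101 ⊕ 0b1110 = 0b1011.
P2: E(K, 0b0101) = 0b1010; 0b1010 ⊕ 0b1010 = 0b0000.
P3: E(K, 0b1010) = 0b1111; 0b0111 ⊕ 0b1111 = 0b1000.
P4: E(K, 0b0111) = 0b1100; 0b0100 ⊕ 0b1100 = 0b1000.

P1 = 0b1011, P2 = 0b0000, P3 = 0b1000, P4 = 0b1000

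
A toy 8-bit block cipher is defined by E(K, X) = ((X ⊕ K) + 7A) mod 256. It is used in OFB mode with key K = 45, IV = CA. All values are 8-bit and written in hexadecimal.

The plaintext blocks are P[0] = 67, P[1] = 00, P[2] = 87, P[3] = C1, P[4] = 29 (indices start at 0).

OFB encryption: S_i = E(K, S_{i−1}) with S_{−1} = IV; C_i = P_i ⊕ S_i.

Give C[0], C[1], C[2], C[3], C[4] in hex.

C[0]: S = E(K, CA) = 09; 67 ⊕ 09 = 6E.
C[1]: S = E(K, 09) = C6; 00 ⊕ C6 = C6.
C[2]: S = E(K, C6) = FD; 87 ⊕ FD = 7A.
C[3]: S = E(K, FD) = 32; C1 ⊕ 32 = F3.
C[4]: S = E(K, 32) = F1; 29 ⊕ F1 = D8.

C[0] = 6E, C[1] = C6, C[2] = 7A, C[3] = F3, C[4] = D8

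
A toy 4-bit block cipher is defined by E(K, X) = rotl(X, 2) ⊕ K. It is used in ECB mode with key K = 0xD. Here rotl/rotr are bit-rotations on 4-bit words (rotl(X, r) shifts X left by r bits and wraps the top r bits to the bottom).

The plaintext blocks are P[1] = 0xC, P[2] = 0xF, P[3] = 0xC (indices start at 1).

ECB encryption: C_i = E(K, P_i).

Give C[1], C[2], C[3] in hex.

C[1]: E(K, 0xC) = 0xE.
C[2]: E(K, 0xF) = 0x2.
C[3]: E(K, 0xC) = 0xE.

C[1] = 0xE, C[2] = 0x2, C[3] = 0xE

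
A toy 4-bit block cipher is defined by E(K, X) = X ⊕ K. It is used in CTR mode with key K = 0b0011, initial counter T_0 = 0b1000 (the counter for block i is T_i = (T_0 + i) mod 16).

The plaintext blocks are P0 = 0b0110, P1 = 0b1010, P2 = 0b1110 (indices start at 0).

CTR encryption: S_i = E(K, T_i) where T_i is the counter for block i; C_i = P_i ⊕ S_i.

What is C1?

C1 = 0b0000

C0: T = 0b1000, S = E(K, T) = 0b1011; 0b0110 ⊕ 0b1011 = 0b1101.
C1: T = 0b1001, S = E(K, T) = 0b1010; 0b1010 ⊕ 0b1010 = 0b0000.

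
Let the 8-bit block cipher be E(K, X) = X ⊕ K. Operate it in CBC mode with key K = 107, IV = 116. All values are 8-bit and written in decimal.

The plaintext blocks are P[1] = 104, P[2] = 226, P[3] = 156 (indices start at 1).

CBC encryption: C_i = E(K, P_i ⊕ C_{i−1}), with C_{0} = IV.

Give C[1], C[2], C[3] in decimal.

C[1] = 119, C[2] = 254, C[3] = 9

C[1]: P[1] ⊕ 116 = 28; E(K, 28) = 119.
C[2]: P[2] ⊕ 119 = 149; E(K, 149) = 254.
C[3]: P[3] ⊕ 254 = 98; E(K, 98) = 9.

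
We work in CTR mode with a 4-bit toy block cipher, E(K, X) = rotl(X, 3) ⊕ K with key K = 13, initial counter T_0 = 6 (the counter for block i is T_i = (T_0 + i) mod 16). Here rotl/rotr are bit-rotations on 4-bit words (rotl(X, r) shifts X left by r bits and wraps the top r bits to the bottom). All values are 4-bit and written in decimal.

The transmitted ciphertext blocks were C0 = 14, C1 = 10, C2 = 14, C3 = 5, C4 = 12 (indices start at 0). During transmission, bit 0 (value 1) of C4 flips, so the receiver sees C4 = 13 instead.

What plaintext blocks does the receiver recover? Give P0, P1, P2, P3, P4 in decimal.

P0 = 0, P1 = 12, P2 = 7, P3 = 4, P4 = 5

CTR decryption: S_i = E(K, T_i) where T_i is the counter for block i; P_i = C_i ⊕ S_i.
Only C4 changed, to 13. In CTR, a change in C_i flips the same bit in P_i only; the keystream is unaffected. Decrypting the received ciphertext:
P0: T = 6, S = E(K, T) = 14; 14 ⊕ 14 = 0.
P1: T = 7, S = E(K, T) = 6; 10 ⊕ 6 = 12.
P2: T = 8, S = E(K, T) = 9; 14 ⊕ 9 = 7.
P3: T = 9, S = E(K, T) = 1; 5 ⊕ 1 = 4.
P4: T = 10, S = E(K, T) = 8; 13 ⊕ 8 = 5.
Blocks that differ from the original plaintext: P4.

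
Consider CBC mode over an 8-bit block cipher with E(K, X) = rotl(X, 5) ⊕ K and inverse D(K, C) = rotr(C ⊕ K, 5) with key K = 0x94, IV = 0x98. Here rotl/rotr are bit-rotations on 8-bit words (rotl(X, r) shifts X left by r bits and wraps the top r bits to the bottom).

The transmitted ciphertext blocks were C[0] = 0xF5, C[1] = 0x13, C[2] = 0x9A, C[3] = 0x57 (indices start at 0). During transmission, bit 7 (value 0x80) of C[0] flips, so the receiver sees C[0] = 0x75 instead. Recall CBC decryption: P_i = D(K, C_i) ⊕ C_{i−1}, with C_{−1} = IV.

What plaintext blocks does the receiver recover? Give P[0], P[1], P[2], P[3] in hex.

Only C[0] changed, to 0x75. In CBC, a change in C_i garbles P_i and flips the same bit in P_{i+1}. Decrypting the received ciphertext:
P[0]: D(K, 0x75) = 0x0F; 0x0F ⊕ 0x98 = 0x97.
P[1]: D(K, 0x13) = 0x3C; 0x3C ⊕ 0x75 = 0x49.
P[2]: D(K, 0x9A) = 0x70; 0x70 ⊕ 0x13 = 0x63.
P[3]: D(K, 0x57) = 0x1E; 0x1E ⊕ 0x9A = 0x84.
Blocks that differ from the original plaintext: P[0], P[1].

P[0] = 0x97, P[1] = 0x49, P[2] = 0x63, P[3] = 0x84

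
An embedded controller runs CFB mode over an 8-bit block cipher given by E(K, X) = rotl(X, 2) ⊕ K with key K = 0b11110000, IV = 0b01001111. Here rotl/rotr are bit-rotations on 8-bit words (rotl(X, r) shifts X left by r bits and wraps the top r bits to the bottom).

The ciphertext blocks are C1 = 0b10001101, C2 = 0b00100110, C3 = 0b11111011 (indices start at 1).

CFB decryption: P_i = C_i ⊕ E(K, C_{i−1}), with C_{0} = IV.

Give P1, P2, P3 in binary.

P1 = 0b01000000, P2 = 0b11100000, P3 = 0b10010011

P1: E(K, 0b01001111) = 0b11001101; 0b10001101 ⊕ 0b11001101 = 0b01000000.
P2: E(K, 0b10001101) = 0b11000110; 0b00100110 ⊕ 0b11000110 = 0b11100000.
P3: E(K, 0b00100110) = 0b01101000; 0b11111011 ⊕ 0b01101000 = 0b10010011.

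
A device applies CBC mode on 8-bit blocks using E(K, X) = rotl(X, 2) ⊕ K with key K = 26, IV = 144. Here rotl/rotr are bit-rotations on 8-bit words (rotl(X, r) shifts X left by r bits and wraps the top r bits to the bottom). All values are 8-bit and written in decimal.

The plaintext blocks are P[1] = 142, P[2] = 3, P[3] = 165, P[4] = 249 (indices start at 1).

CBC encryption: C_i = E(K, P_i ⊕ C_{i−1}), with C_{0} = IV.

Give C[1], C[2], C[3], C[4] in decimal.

C[1]: P[1] ⊕ 144 = 30; E(K, 30) = 98.
C[2]: P[2] ⊕ 98 = 97; E(K, 97) = 159.
C[3]: P[3] ⊕ 159 = 58; E(K, 58) = 242.
C[4]: P[4] ⊕ 242 = 11; E(K, 11) = 54.

C[1] = 98, C[2] = 159, C[3] = 242, C[4] = 54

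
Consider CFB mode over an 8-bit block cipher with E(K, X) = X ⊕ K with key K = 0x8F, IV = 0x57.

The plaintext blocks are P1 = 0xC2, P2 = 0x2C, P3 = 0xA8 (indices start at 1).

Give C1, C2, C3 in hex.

C1 = 0x1A, C2 = 0xB9, C3 = 0x9E

CFB encryption: C_i = P_i ⊕ E(K, C_{i−1}), with C_{0} = IV.
C1: E(K, 0x57) = 0xD8; 0xC2 ⊕ 0xD8 = 0x1A.
C2: E(K, 0x1A) = 0x95; 0x2C ⊕ 0x95 = 0xB9.
C3: E(K, 0xB9) = 0x36; 0xA8 ⊕ 0x36 = 0x9E.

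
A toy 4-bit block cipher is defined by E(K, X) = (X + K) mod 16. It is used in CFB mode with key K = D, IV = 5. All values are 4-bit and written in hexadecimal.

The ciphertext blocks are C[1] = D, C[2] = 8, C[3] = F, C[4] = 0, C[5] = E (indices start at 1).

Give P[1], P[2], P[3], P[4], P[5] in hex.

P[1] = F, P[2] = 2, P[3] = A, P[4] = C, P[5] = 3

CFB decryption: P_i = C_i ⊕ E(K, C_{i−1}), with C_{0} = IV.
P[1]: E(K, 5) = 2; D ⊕ 2 = F.
P[2]: E(K, D) = A; 8 ⊕ A = 2.
P[3]: E(K, 8) = 5; F ⊕ 5 = A.
P[4]: E(K, F) = C; 0 ⊕ C = C.
P[5]: E(K, 0) = D; E ⊕ D = 3.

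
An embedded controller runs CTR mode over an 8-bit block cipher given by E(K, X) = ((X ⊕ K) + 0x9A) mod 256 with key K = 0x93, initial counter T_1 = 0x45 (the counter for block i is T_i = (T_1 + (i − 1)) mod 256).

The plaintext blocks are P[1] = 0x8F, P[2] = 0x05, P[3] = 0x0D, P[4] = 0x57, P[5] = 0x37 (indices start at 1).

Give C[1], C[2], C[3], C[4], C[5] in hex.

C[1] = 0xFF, C[2] = 0x6A, C[3] = 0x63, C[4] = 0x22, C[5] = 0x43

CTR encryption: S_i = E(K, T_i) where T_i is the counter for block i; C_i = P_i ⊕ S_i.
C[1]: T = 0x45, S = E(K, T) = 0x70; 0x8F ⊕ 0x70 = 0xFF.
C[2]: T = 0x46, S = E(K, T) = 0x6F; 0x05 ⊕ 0x6F = 0x6A.
C[3]: T = 0x47, S = E(K, T) = 0x6E; 0x0D ⊕ 0x6E = 0x63.
C[4]: T = 0x48, S = E(K, T) = 0x75; 0x57 ⊕ 0x75 = 0x22.
C[5]: T = 0x49, S = E(K, T) = 0x74; 0x37 ⊕ 0x74 = 0x43.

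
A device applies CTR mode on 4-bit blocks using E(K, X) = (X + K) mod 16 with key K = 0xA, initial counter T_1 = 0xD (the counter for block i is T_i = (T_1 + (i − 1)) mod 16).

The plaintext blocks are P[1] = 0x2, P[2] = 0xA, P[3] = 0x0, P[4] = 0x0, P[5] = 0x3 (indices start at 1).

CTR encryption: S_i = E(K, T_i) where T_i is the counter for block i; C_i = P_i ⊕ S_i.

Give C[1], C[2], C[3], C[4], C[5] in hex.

C[1]: T = 0xD, S = E(K, T) = 0x7; 0x2 ⊕ 0x7 = 0x5.
C[2]: T = 0xE, S = E(K, T) = 0x8; 0xA ⊕ 0x8 = 0x2.
C[3]: T = 0xF, S = E(K, T) = 0x9; 0x0 ⊕ 0x9 = 0x9.
C[4]: T = 0x0, S = E(K, T) = 0xA; 0x0 ⊕ 0xA = 0xA.
C[5]: T = 0x1, S = E(K, T) = 0xB; 0x3 ⊕ 0xB = 0x8.

C[1] = 0x5, C[2] = 0x2, C[3] = 0x9, C[4] = 0xA, C[5] = 0x8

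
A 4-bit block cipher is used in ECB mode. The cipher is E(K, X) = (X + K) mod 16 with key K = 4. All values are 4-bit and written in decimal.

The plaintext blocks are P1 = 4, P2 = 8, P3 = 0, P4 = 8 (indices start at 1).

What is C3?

ECB encryption: C_i = E(K, P_i).
C3: E(K, 0) = 4.

C3 = 4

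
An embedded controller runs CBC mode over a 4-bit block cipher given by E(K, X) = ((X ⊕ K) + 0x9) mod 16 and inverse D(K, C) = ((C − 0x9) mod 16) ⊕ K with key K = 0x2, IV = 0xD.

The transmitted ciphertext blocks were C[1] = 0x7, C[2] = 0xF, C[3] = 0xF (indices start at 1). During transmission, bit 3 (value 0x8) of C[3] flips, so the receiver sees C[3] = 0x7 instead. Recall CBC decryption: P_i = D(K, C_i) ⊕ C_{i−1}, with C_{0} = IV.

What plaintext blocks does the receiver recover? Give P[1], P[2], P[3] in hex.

P[1] = 0x1, P[2] = 0x3, P[3] = 0x3

Only C[3] changed, to 0x7. In CBC, a change in C_i garbles P_i and flips the same bit in P_{i+1}. Decrypting the received ciphertext:
P[1]: D(K, 0x7) = 0xC; 0xC ⊕ 0xD = 0x1.
P[2]: D(K, 0xF) = 0x4; 0x4 ⊕ 0x7 = 0x3.
P[3]: D(K, 0x7) = 0xC; 0xC ⊕ 0xF = 0x3.
Blocks that differ from the original plaintext: P[3].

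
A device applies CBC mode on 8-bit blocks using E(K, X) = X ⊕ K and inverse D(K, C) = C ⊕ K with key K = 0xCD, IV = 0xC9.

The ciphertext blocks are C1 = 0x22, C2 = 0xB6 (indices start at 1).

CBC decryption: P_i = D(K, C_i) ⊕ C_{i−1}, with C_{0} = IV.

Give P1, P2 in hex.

P1: D(K, 0x22) = 0xEF; 0xEF ⊕ 0xC9 = 0x26.
P2: D(K, 0xB6) = 0x7B; 0x7B ⊕ 0x22 = 0x59.

P1 = 0x26, P2 = 0x59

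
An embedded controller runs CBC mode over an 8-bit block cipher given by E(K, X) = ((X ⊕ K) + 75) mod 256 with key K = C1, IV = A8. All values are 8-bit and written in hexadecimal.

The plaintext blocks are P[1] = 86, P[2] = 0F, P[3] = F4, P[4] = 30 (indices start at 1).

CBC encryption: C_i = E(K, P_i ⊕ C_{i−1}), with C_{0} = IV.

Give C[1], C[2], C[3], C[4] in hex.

C[1]: P[1] ⊕ A8 = 2E; E(K, 2E) = 64.
C[2]: P[2] ⊕ 64 = 6B; E(K, 6B) = 1F.
C[3]: P[3] ⊕ 1F = EB; E(K, EB) = 9F.
C[4]: P[4] ⊕ 9F = AF; E(K, AF) = E3.

C[1] = 64, C[2] = 1F, C[3] = 9F, C[4] = E3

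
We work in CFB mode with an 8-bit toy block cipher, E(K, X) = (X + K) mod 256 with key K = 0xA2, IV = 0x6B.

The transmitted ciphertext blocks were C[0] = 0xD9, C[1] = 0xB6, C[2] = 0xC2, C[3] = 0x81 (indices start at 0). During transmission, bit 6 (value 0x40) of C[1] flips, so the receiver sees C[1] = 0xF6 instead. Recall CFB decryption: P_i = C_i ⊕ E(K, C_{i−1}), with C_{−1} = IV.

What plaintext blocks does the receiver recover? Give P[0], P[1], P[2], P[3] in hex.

P[0] = 0xD4, P[1] = 0x8D, P[2] = 0x5A, P[3] = 0xE5

Only C[1] changed, to 0xF6. In CFB, a change in C_i flips the same bit in P_i and garbles P_{i+1}. Decrypting the received ciphertext:
P[0]: E(K, 0x6B) = 0x0D; 0xD9 ⊕ 0x0D = 0xD4.
P[1]: E(K, 0xD9) = 0x7B; 0xF6 ⊕ 0x7B = 0x8D.
P[2]: E(K, 0xF6) = 0x98; 0xC2 ⊕ 0x98 = 0x5A.
P[3]: E(K, 0xC2) = 0x64; 0x81 ⊕ 0x64 = 0xE5.
Blocks that differ from the original plaintext: P[1], P[2].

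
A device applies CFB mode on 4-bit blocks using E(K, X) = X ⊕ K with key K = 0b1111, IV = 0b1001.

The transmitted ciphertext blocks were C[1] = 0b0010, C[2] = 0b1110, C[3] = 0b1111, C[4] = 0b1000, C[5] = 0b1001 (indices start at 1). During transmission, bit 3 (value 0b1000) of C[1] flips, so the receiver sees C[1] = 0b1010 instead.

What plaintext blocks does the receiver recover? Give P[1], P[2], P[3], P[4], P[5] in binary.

CFB decryption: P_i = C_i ⊕ E(K, C_{i−1}), with C_{0} = IV.
Only C[1] changed, to 0b1010. In CFB, a change in C_i flips the same bit in P_i and garbles P_{i+1}. Decrypting the received ciphertext:
P[1]: E(K, 0b1001) = 0b0110; 0b1010 ⊕ 0b0110 = 0b1100.
P[2]: E(K, 0b1010) = 0b0101; 0b1110 ⊕ 0b0101 = 0b1011.
P[3]: E(K, 0b1110) = 0b0001; 0b1111 ⊕ 0b0001 = 0b1110.
P[4]: E(K, 0b1111) = 0b0000; 0b1000 ⊕ 0b0000 = 0b1000.
P[5]: E(K, 0b1000) = 0b0111; 0b1001 ⊕ 0b0111 = 0b1110.
Blocks that differ from the original plaintext: P[1], P[2].

P[1] = 0b1100, P[2] = 0b1011, P[3] = 0b1110, P[4] = 0b1000, P[5] = 0b1110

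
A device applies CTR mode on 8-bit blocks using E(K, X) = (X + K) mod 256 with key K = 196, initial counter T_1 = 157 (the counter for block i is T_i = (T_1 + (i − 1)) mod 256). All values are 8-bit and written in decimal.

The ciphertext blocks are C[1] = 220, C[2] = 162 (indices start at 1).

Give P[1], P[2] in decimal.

P[1] = 189, P[2] = 192

CTR decryption: S_i = E(K, T_i) where T_i is the counter for block i; P_i = C_i ⊕ S_i.
P[1]: T = 157, S = E(K, T) = 97; 220 ⊕ 97 = 189.
P[2]: T = 158, S = E(K, T) = 98; 162 ⊕ 98 = 192.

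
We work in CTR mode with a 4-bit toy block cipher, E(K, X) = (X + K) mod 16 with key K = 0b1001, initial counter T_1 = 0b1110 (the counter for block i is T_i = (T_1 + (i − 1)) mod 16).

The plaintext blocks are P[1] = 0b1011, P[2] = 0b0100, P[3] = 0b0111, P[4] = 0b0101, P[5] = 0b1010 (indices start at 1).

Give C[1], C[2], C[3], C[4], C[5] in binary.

C[1] = 0b1100, C[2] = 0b1100, C[3] = 0b1110, C[4] = 0b1111, C[5] = 0b0001

CTR encryption: S_i = E(K, T_i) where T_i is the counter for block i; C_i = P_i ⊕ S_i.
C[1]: T = 0b1110, S = E(K, T) = 0b0111; 0b1011 ⊕ 0b0111 = 0b1100.
C[2]: T = 0b1111, S = E(K, T) = 0b1000; 0b0100 ⊕ 0b1000 = 0b1100.
C[3]: T = 0b0000, S = E(K, T) = 0b1001; 0b0111 ⊕ 0b1001 = 0b1110.
C[4]: T = 0b0001, S = E(K, T) = 0b1010; 0b0101 ⊕ 0b1010 = 0b1111.
C[5]: T = 0b0010, S = E(K, T) = 0b1011; 0b1010 ⊕ 0b1011 = 0b0001.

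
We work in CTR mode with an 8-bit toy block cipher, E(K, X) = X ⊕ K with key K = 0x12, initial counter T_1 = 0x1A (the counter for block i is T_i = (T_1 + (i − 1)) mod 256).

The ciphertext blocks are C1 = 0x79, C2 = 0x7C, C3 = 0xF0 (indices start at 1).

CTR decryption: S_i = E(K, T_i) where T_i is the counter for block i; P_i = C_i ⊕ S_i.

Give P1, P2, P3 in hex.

P1: T = 0x1A, S = E(K, T) = 0x08; 0x79 ⊕ 0x08 = 0x71.
P2: T = 0x1B, S = E(K, T) = 0x09; 0x7C ⊕ 0x09 = 0x75.
P3: T = 0x1C, S = E(K, T) = 0x0E; 0xF0 ⊕ 0x0E = 0xFE.

P1 = 0x71, P2 = 0x75, P3 = 0xFE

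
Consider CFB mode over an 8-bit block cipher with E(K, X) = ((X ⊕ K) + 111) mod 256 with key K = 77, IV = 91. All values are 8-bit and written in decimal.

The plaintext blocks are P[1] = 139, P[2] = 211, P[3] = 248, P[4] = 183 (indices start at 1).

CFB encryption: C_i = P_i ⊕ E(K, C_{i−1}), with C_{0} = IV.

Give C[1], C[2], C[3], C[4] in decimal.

C[1] = 14, C[2] = 97, C[3] = 99, C[4] = 42

C[1]: E(K, 91) = 133; 139 ⊕ 133 = 14.
C[2]: E(K, 14) = 178; 211 ⊕ 178 = 97.
C[3]: E(K, 97) = 155; 248 ⊕ 155 = 99.
C[4]: E(K, 99) = 157; 183 ⊕ 157 = 42.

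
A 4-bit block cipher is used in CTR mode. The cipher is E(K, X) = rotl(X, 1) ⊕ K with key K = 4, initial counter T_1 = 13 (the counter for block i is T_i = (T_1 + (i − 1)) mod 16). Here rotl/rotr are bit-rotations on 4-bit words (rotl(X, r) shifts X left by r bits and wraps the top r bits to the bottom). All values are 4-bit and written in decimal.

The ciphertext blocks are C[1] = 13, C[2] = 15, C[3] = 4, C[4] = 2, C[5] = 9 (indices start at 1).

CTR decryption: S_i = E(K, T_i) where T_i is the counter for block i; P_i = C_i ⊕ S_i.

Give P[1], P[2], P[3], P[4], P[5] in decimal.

P[1] = 2, P[2] = 6, P[3] = 15, P[4] = 6, P[5] = 15

P[1]: T = 13, S = E(K, T) = 15; 13 ⊕ 15 = 2.
P[2]: T = 14, S = E(K, T) = 9; 15 ⊕ 9 = 6.
P[3]: T = 15, S = E(K, T) = 11; 4 ⊕ 11 = 15.
P[4]: T = 0, S = E(K, T) = 4; 2 ⊕ 4 = 6.
P[5]: T = 1, S = E(K, T) = 6; 9 ⊕ 6 = 15.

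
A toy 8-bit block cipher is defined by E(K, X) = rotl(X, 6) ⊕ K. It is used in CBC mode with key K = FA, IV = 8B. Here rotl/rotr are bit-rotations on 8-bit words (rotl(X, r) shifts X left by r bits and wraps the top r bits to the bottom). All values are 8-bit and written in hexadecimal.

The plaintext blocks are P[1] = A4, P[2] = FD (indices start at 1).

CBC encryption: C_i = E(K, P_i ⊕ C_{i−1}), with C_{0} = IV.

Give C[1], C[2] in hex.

C[1] = 31, C[2] = C9

C[1]: P[1] ⊕ 8B = 2F; E(K, 2F) = 31.
C[2]: P[2] ⊕ 31 = CC; E(K, CC) = C9.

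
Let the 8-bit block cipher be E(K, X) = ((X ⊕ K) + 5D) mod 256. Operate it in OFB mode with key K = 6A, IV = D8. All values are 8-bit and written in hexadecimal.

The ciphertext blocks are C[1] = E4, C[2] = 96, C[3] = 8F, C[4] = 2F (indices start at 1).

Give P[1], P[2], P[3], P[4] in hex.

P[1] = EB, P[2] = 54, P[3] = 8A, P[4] = E3

OFB decryption: S_i = E(K, S_{i−1}) with S_{0} = IV; P_i = C_i ⊕ S_i.
P[1]: S = E(K, D8) = 0F; E4 ⊕ 0F = EB.
P[2]: S = E(K, 0F) = C2; 96 ⊕ C2 = 54.
P[3]: S = E(K, C2) = 05; 8F ⊕ 05 = 8A.
P[4]: S = E(K, 05) = CC; 2F ⊕ CC = E3.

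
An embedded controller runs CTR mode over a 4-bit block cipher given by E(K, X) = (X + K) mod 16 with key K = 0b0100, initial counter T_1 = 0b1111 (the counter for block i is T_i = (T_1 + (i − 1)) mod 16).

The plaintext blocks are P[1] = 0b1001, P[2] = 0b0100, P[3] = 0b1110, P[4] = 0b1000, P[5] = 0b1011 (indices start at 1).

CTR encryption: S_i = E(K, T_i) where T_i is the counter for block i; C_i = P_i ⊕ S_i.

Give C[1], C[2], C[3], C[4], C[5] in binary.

C[1]: T = 0b1111, S = E(K, T) = 0b0011; 0b1001 ⊕ 0b0011 = 0b1010.
C[2]: T = 0b0000, S = E(K, T) = 0b0100; 0b0100 ⊕ 0b0100 = 0b0000.
C[3]: T = 0b0001, S = E(K, T) = 0b0101; 0b1110 ⊕ 0b0101 = 0b1011.
C[4]: T = 0b0010, S = E(K, T) = 0b0110; 0b1000 ⊕ 0b0110 = 0b1110.
C[5]: T = 0b0011, S = E(K, T) = 0b0111; 0b1011 ⊕ 0b0111 = 0b1100.

C[1] = 0b1010, C[2] = 0b0000, C[3] = 0b1011, C[4] = 0b1110, C[5] = 0b1100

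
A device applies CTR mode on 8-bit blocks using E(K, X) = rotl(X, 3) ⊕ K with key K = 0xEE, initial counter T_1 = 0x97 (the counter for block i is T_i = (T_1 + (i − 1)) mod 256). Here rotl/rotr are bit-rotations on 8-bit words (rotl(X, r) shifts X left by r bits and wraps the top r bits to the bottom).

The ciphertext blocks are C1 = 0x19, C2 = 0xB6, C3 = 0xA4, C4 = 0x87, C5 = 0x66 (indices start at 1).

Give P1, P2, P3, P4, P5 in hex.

P1 = 0x4B, P2 = 0x9C, P3 = 0x86, P4 = 0xBD, P5 = 0x54

CTR decryption: S_i = E(K, T_i) where T_i is the counter for block i; P_i = C_i ⊕ S_i.
P1: T = 0x97, S = E(K, T) = 0x52; 0x19 ⊕ 0x52 = 0x4B.
P2: T = 0x98, S = E(K, T) = 0x2A; 0xB6 ⊕ 0x2A = 0x9C.
P3: T = 0x99, S = E(K, T) = 0x22; 0xA4 ⊕ 0x22 = 0x86.
P4: T = 0x9A, S = E(K, T) = 0x3A; 0x87 ⊕ 0x3A = 0xBD.
P5: T = 0x9B, S = E(K, T) = 0x32; 0x66 ⊕ 0x32 = 0x54.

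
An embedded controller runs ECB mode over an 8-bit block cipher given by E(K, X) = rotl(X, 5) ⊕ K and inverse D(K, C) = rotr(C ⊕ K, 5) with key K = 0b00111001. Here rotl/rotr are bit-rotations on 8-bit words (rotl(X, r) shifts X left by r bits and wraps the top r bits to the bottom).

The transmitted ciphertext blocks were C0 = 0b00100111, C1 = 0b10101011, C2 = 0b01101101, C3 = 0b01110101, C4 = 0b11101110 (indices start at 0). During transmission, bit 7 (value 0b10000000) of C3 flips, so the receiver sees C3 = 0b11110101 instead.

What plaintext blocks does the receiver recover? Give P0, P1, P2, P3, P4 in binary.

ECB decryption: P_i = D(K, C_i).
Only C3 changed, to 0b11110101. In ECB, a change in C_i affects only P_i. Decrypting the received ciphertext:
P0: D(K, 0b00100111) = 0b11110000.
P1: D(K, 0b10101011) = 0b10010100.
P2: D(K, 0b01101101) = 0b10100010.
P3: D(K, 0b11110101) = 0b01100110.
P4: D(K, 0b11101110) = 0b10111110.
Blocks that differ from the original plaintext: P3.

P0 = 0b11110000, P1 = 0b10010100, P2 = 0b10100010, P3 = 0b01100110, P4 = 0b10111110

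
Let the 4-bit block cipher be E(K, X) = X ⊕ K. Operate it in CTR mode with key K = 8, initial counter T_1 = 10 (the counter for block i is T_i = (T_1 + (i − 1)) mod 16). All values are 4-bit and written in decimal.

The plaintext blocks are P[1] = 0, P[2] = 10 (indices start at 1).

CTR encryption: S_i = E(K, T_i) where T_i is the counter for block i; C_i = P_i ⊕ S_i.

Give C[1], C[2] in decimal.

C[1] = 2, C[2] = 9

C[1]: T = 10, S = E(K, T) = 2; 0 ⊕ 2 = 2.
C[2]: T = 11, S = E(K, T) = 3; 10 ⊕ 3 = 9.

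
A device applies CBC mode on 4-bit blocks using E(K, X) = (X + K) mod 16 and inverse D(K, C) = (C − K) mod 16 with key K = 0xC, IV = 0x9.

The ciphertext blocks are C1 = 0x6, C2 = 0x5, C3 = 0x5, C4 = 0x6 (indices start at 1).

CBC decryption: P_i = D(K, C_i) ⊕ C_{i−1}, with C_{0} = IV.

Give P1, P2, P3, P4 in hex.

P1 = 0x3, P2 = 0xF, P3 = 0xC, P4 = 0xF

P1: D(K, 0x6) = 0xA; 0xA ⊕ 0x9 = 0x3.
P2: D(K, 0x5) = 0x9; 0x9 ⊕ 0x6 = 0xF.
P3: D(K, 0x5) = 0x9; 0x9 ⊕ 0x5 = 0xC.
P4: D(K, 0x6) = 0xA; 0xA ⊕ 0x5 = 0xF.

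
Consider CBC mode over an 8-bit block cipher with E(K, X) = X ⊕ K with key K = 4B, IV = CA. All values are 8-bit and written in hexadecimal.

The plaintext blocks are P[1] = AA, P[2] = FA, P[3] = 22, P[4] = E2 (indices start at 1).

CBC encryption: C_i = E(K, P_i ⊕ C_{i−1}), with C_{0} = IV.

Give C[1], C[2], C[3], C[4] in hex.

C[1]: P[1] ⊕ CA = 60; E(K, 60) = 2B.
C[2]: P[2] ⊕ 2B = D1; E(K, D1) = 9A.
C[3]: P[3] ⊕ 9A = B8; E(K, B8) = F3.
C[4]: P[4] ⊕ F3 = 11; E(K, 11) = 5A.

C[1] = 2B, C[2] = 9A, C[3] = F3, C[4] = 5A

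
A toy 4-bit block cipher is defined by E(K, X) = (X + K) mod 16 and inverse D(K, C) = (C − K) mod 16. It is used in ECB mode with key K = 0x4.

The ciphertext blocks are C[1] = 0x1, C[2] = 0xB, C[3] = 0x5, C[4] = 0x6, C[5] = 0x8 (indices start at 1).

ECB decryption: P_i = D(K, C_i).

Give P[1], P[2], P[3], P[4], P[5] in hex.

P[1] = 0xD, P[2] = 0x7, P[3] = 0x1, P[4] = 0x2, P[5] = 0x4

P[1]: D(K, 0x1) = 0xD.
P[2]: D(K, 0xB) = 0x7.
P[3]: D(K, 0x5) = 0x1.
P[4]: D(K, 0x6) = 0x2.
P[5]: D(K, 0x8) = 0x4.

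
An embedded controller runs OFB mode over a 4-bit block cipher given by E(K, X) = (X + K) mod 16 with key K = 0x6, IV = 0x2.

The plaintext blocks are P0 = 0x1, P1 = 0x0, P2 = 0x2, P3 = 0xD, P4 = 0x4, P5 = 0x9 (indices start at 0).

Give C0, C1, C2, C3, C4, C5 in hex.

C0 = 0x9, C1 = 0xE, C2 = 0x6, C3 = 0x7, C4 = 0x4, C5 = 0xF

OFB encryption: S_i = E(K, S_{i−1}) with S_{−1} = IV; C_i = P_i ⊕ S_i.
C0: S = E(K, 0x2) = 0x8; 0x1 ⊕ 0x8 = 0x9.
C1: S = E(K, 0x8) = 0xE; 0x0 ⊕ 0xE = 0xE.
C2: S = E(K, 0xE) = 0x4; 0x2 ⊕ 0x4 = 0x6.
C3: S = E(K, 0x4) = 0xA; 0xD ⊕ 0xA = 0x7.
C4: S = E(K, 0xA) = 0x0; 0x4 ⊕ 0x0 = 0x4.
C5: S = E(K, 0x0) = 0x6; 0x9 ⊕ 0x6 = 0xF.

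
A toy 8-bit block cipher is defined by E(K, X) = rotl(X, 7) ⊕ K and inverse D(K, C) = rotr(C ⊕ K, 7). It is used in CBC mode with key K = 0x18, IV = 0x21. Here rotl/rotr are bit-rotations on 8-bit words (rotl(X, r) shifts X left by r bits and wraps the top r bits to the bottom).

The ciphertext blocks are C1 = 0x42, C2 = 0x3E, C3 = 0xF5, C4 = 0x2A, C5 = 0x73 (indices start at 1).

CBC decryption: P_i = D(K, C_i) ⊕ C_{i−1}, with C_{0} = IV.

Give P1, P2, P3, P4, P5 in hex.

P1 = 0x95, P2 = 0x0E, P3 = 0xE5, P4 = 0x91, P5 = 0xFC

P1: D(K, 0x42) = 0xB4; 0xB4 ⊕ 0x21 = 0x95.
P2: D(K, 0x3E) = 0x4C; 0x4C ⊕ 0x42 = 0x0E.
P3: D(K, 0xF5) = 0xDB; 0xDB ⊕ 0x3E = 0xE5.
P4: D(K, 0x2A) = 0x64; 0x64 ⊕ 0xF5 = 0x91.
P5: D(K, 0x73) = 0xD6; 0xD6 ⊕ 0x2A = 0xFC.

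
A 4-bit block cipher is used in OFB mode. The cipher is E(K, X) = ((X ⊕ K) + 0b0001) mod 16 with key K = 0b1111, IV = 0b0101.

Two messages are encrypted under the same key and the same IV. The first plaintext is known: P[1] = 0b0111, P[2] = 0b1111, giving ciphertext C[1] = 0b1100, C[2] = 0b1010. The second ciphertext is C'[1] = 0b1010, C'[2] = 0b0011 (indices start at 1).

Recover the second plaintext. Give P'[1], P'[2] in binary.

In OFB with a reused IV, both messages share the same keystream S_i, so C_i ⊕ C'_i = P_i ⊕ P'_i and thus P'_i = P_i ⊕ C_i ⊕ C'_i.
P'[1]: 0b0111 ⊕ 0b1100 ⊕ 0b1010 = 0b0001.
P'[2]: 0b1111 ⊕ 0b1010 ⊕ 0b0011 = 0b0110.

P'[1] = 0b0001, P'[2] = 0b0110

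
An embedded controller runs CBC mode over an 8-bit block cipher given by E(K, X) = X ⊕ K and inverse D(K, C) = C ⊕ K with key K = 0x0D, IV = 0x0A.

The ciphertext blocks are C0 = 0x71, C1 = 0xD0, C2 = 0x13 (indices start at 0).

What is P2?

CBC decryption: P_i = D(K, C_i) ⊕ C_{i−1}, with C_{−1} = IV.
P2: D(K, 0x13) = 0x1E; 0x1E ⊕ 0xD0 = 0xCE.

P2 = 0xCE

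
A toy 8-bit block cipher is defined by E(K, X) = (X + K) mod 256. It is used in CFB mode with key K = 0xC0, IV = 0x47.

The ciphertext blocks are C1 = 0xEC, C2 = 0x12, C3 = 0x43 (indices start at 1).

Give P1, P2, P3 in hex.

P1 = 0xEB, P2 = 0xBE, P3 = 0x91

CFB decryption: P_i = C_i ⊕ E(K, C_{i−1}), with C_{0} = IV.
P1: E(K, 0x47) = 0x07; 0xEC ⊕ 0x07 = 0xEB.
P2: E(K, 0xEC) = 0xAC; 0x12 ⊕ 0xAC = 0xBE.
P3: E(K, 0x12) = 0xD2; 0x43 ⊕ 0xD2 = 0x91.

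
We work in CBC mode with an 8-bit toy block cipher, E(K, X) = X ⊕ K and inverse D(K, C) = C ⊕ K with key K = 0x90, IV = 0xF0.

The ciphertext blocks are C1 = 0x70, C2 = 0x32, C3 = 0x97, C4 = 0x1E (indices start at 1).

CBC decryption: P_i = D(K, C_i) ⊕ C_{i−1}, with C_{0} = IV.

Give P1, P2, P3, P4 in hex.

P1: D(K, 0x70) = 0xE0; 0xE0 ⊕ 0xF0 = 0x10.
P2: D(K, 0x32) = 0xA2; 0xA2 ⊕ 0x70 = 0xD2.
P3: D(K, 0x97) = 0x07; 0x07 ⊕ 0x32 = 0x35.
P4: D(K, 0x1E) = 0x8E; 0x8E ⊕ 0x97 = 0x19.

P1 = 0x10, P2 = 0xD2, P3 = 0x35, P4 = 0x19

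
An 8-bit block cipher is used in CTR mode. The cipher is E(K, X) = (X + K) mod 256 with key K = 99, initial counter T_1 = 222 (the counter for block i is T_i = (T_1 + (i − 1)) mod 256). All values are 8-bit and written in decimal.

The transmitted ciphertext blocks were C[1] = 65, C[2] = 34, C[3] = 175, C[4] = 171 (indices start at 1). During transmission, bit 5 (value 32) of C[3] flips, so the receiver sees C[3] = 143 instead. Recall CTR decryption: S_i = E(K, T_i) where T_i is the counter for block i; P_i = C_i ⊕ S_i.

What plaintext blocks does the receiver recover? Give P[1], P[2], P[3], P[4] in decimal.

P[1] = 0, P[2] = 96, P[3] = 204, P[4] = 239

Only C[3] changed, to 143. In CTR, a change in C_i flips the same bit in P_i only; the keystream is unaffected. Decrypting the received ciphertext:
P[1]: T = 222, S = E(K, T) = 65; 65 ⊕ 65 = 0.
P[2]: T = 223, S = E(K, T) = 66; 34 ⊕ 66 = 96.
P[3]: T = 224, S = E(K, T) = 67; 143 ⊕ 67 = 204.
P[4]: T = 225, S = E(K, T) = 68; 171 ⊕ 68 = 239.
Blocks that differ from the original plaintext: P[3].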